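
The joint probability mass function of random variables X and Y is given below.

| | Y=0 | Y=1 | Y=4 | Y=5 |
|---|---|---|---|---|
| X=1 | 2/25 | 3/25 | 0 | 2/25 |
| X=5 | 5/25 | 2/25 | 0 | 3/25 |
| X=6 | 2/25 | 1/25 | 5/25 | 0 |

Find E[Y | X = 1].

13/7

P(X = 1) = 7/25.
Σ Y·P over the event = 0·(2/25) + 1·(3/25) + 5·(2/25) = 13/25.
E[Y | X = 1] = (13/25) / (7/25) = 13/7.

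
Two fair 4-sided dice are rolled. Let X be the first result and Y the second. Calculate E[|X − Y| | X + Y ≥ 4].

18/13

P(X + Y ≥ 4) = 13/16.
Summing |X−Y|·P(x,y) over outcomes with X + Y ≥ 4 gives 9/8.
E[|X − Y| | X + Y ≥ 4] = (9/8) / (13/16) = 18/13.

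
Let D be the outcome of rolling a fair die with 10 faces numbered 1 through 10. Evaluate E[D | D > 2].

Given D > 2, D is equally likely to be any of {3, 4, 5, 6, 7, 8, 9, 10}.
E[D | D > 2] = (3 + 4 + 5 + 6 + 7 + 8 + 9 + 10) / 8 = 13/2.

13/2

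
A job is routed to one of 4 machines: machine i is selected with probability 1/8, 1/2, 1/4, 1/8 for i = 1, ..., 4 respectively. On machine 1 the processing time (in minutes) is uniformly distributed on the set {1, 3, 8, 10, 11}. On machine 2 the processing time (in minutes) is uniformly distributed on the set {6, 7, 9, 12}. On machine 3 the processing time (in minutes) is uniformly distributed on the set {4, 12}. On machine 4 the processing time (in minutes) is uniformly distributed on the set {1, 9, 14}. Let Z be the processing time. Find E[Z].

E[Z | machine 1] = (1+3+8+10+11)/5 = 33/5.
E[Z | machine 2] = (6+7+9+12)/4 = 17/2.
E[Z | machine 3] = (4+12)/2 = 8.
E[Z | machine 4] = (1+9+14)/3 = 8.
By the law of total expectation,
E[Z] = (1/8)·(33/5) + (1/2)·(17/2) + (1/4)·(8) + (1/8)·(8) = 323/40.

323/40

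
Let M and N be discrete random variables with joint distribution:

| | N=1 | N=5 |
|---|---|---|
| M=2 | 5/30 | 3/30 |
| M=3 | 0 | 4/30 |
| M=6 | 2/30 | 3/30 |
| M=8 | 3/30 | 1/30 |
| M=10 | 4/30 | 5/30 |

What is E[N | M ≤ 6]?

57/17

P(M ≤ 6) = 17/30.
Σ N·P over the event = 1·(5/30) + 5·(3/30) + 5·(4/30) + 1·(2/30) + 5·(3/30) = 19/10.
E[N | M ≤ 6] = (19/10) / (17/30) = 57/17.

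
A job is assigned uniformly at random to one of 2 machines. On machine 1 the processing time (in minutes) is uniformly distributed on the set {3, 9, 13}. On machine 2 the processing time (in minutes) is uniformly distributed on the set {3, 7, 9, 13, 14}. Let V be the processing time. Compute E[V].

E[V | machine 1] = (3+9+13)/3 = 25/3.
E[V | machine 2] = (3+7+9+13+14)/5 = 46/5.
E[V] = (1/2)·(25/3) + (1/2)·(46/5) = 263/30.

263/30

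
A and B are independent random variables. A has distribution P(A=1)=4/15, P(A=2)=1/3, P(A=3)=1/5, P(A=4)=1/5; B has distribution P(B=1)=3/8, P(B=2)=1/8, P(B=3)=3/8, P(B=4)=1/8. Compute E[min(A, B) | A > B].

P(A > B) = 2/5.
Summing min(A,B)·P(x,y) over outcomes with A > B gives 3/5.
E[min(A, B) | A > B] = (3/5) / (2/5) = 3/2.

3/2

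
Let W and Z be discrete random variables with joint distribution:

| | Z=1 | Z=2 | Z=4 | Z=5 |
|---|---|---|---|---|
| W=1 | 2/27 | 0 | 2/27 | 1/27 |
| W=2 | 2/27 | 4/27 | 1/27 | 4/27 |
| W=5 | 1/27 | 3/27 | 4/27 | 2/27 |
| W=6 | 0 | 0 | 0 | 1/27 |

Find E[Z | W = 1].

3

P(W = 1) = 5/27.
Σ Z·P over the event = 1·(2/27) + 4·(2/27) + 5·(1/27) = 5/9.
E[Z | W = 1] = (5/9) / (5/27) = 3.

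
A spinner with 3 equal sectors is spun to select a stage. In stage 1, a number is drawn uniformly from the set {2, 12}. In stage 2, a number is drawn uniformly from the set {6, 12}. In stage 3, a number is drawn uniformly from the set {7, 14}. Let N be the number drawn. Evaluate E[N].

53/6

E[N | stage 1] = (2+12)/2 = 7.
E[N | stage 2] = (6+12)/2 = 9.
E[N | stage 3] = (7+14)/2 = 21/2.
E[N] = (1/3)·(7) + (1/3)·(9) + (1/3)·(21/2) = 53/6.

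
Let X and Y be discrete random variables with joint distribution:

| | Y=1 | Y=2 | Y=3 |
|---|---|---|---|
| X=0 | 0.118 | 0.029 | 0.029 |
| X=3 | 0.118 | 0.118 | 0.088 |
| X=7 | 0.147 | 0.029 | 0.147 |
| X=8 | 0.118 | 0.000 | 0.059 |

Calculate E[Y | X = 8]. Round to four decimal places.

1.6667

P(X = 8) = 0.177.
Summing Y·P(X=x,Y=y) over the conditioning event gives 0.295.
E[Y | X = 8] = (0.295) / (0.177) = 1.6667.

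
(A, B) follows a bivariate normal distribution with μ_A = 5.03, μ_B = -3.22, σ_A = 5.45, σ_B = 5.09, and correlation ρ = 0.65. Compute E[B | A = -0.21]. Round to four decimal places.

For a bivariate normal, E[B | A=x] = μ_B + ρ·(σ_B/σ_A)·(x − μ_A).
E[B | A=-0.21] = -3.22 + (0.65)·(5.09/5.45)·(-0.21 − (5.03)) = -3.22 + (0.60706)·(-5.24) = -6.4010.

-6.4010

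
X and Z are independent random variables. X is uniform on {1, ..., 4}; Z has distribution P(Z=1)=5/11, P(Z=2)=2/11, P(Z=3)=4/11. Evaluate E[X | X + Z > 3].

93/32

P(X + Z > 3) = 8/11.
Summing X·P(x,y) over outcomes with X + Z > 3 gives 93/44.
E[X | X + Z > 3] = (93/44) / (8/11) = 93/32.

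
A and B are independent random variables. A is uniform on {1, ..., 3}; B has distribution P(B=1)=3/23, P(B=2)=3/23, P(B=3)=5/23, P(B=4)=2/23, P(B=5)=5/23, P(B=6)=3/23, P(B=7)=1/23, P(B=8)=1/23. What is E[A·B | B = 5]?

10

P(B = 5) = 5/23.
Summing AB·P(x,y) over outcomes with B = 5 gives 50/23.
E[A·B | B = 5] = (50/23) / (5/23) = 10.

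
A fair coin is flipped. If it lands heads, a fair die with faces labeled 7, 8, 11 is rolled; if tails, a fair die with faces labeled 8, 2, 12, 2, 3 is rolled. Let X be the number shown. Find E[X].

211/30

E[X | heads] = (7+8+11)/3 = 26/3.
E[X | tails] = (8+2+12+2+3)/5 = 27/5.
E[X] = (1/2)·(26/3) + (1/2)·(27/5) = 211/30.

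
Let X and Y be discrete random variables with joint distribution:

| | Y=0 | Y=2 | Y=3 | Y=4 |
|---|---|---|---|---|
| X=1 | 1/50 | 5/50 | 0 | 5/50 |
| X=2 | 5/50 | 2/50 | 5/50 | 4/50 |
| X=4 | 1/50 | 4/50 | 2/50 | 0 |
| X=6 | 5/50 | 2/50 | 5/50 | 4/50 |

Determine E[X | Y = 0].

15/4

P(Y = 0) = 6/25.
Σ X·P over the event = 1·(1/50) + 2·(5/50) + 4·(1/50) + 6·(5/50) = 9/10.
E[X | Y = 0] = (9/10) / (6/25) = 15/4.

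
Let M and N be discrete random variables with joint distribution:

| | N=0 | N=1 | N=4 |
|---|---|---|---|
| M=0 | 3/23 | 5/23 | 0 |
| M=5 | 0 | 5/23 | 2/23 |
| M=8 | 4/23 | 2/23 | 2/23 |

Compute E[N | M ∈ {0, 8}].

15/16

P(M ∈ {0, 8}) = 16/23.
Σ N·P over the event = 0·(3/23) + 1·(5/23) + 0·(4/23) + 1·(2/23) + 4·(2/23) = 15/23.
E[N | M ∈ {0, 8}] = (15/23) / (16/23) = 15/16.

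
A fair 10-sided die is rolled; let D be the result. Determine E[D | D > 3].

Given D > 3, D is equally likely to be any of {4, 5, 6, 7, 8, 9, 10}.
E[D | D > 3] = (4 + 5 + 6 + 7 + 8 + 9 + 10) / 7 = 7.

7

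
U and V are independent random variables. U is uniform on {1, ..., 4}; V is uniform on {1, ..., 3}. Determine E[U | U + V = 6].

7/2

Outcomes with U + V = 6: (3,3), (4,2), each with probability 1/12.
E[U | U + V = 6] = (3 + 4) / 2 = 7/2.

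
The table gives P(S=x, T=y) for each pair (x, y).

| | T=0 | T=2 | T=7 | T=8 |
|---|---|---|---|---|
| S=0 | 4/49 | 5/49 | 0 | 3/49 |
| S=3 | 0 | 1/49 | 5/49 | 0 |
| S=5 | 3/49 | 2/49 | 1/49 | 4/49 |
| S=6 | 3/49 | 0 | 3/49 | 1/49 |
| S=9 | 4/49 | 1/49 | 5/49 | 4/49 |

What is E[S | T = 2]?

P(T = 2) = 9/49.
Σ S·P over the event = 0·(5/49) + 3·(1/49) + 5·(2/49) + 9·(1/49) = 22/49.
E[S | T = 2] = (22/49) / (9/49) = 22/9.

22/9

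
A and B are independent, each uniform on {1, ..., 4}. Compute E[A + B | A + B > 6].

Outcomes with A + B > 6: (3,4), (4,3), (4,4), each with probability 1/16.
E[A + B | A + B > 6] = (7 + 7 + 8) / 3 = 22/3.

22/3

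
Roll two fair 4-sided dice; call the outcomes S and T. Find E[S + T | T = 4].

Outcomes with T = 4: (1,4), (2,4), (3,4), (4,4), each with probability 1/16.
E[S + T | T = 4] = (5 + 6 + 7 + 8) / 4 = 13/2.

13/2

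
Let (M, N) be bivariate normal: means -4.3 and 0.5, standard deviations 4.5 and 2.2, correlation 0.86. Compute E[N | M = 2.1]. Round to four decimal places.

3.1908

E[N | M=x] = μ_N + ρ(σ_N/σ_M)(x − μ_M) for jointly normal variables.
E[N | M=2.1] = 0.5 + (0.86)·(2.2/4.5)·(2.1 − (-4.3)) = 0.5 + (0.42044)·(6.4) = 3.1908.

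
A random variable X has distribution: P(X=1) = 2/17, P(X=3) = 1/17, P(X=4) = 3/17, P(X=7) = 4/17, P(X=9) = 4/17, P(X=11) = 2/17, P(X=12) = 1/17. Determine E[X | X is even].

P(X is even) = 4/17.
Σ over the event: 4·3/17 + 12·1/17 = 24/17.
E[X | X is even] = (24/17) / (4/17) = 6.

6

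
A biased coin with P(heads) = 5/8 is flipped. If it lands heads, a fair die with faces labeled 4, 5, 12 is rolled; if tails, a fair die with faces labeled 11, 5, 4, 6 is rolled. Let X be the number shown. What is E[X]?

109/16

E[X | heads] = (4+5+12)/3 = 7.
E[X | tails] = (11+5+4+6)/4 = 13/2.
By the law of total expectation,
E[X] = (5/8)·(7) + (3/8)·(13/2) = 109/16.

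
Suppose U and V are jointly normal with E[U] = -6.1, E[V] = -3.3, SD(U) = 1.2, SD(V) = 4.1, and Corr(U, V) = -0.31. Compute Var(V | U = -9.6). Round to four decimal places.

15.1946

Var(V | U=x) = (1 − ρ²)·σ_V².
Var(V | U=-9.6) = (4.1)²·(1 − (-0.31)²) = 16.81·0.9039 = 15.1946.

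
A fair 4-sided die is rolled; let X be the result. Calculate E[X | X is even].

Given X is even, X is equally likely to be any of {2, 4}.
E[X | X is even] = (2 + 4) / 2 = 3.

3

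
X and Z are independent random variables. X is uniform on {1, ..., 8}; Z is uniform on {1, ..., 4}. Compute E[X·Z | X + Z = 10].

61/3

Outcomes with X + Z = 10: (6,4), (7,3), (8,2), each with probability 1/32.
E[X·Z | X + Z = 10] = (24 + 21 + 16) / 3 = 61/3.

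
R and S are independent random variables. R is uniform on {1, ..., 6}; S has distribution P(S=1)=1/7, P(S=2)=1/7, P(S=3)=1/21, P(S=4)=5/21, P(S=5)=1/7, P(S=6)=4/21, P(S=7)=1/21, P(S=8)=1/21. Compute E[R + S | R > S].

305/43

P(R > S) = 43/126.
Summing (R+S)·P(x,y) over outcomes with R > S gives 305/126.
E[R + S | R > S] = (305/126) / (43/126) = 305/43.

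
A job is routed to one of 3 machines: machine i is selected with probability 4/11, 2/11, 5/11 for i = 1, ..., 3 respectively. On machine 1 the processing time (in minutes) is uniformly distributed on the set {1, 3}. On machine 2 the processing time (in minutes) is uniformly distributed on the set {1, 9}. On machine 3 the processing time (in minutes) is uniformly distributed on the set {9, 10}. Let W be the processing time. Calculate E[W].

E[W | machine 1] = (1+3)/2 = 2.
E[W | machine 2] = (1+9)/2 = 5.
E[W | machine 3] = (9+10)/2 = 19/2.
By the law of total expectation,
E[W] = (4/11)·(2) + (2/11)·(5) + (5/11)·(19/2) = 131/22.

131/22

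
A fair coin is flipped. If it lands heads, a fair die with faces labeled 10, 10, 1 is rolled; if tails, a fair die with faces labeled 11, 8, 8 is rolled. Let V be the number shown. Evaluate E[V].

8

E[V | heads] = (10+10+1)/3 = 7.
E[V | tails] = (11+8+8)/3 = 9.
By the law of total expectation,
E[V] = (1/2)·(7) + (1/2)·(9) = 8.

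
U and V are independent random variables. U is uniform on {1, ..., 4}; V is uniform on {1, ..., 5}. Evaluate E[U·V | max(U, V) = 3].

27/5

Outcomes with max(U, V) = 3: (1,3), (2,3), (3,1), (3,2), (3,3), each with probability 1/20.
E[U·V | max(U, V) = 3] = (3 + 6 + 3 + 6 + 9) / 5 = 27/5.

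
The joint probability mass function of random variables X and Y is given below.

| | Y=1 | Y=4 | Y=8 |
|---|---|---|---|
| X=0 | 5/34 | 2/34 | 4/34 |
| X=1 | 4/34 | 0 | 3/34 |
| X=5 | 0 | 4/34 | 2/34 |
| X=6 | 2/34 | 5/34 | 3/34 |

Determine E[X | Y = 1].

P(Y = 1) = 11/34.
Σ X·P over the event = 0·(5/34) + 1·(4/34) + 6·(2/34) = 8/17.
E[X | Y = 1] = (8/17) / (11/34) = 16/11.

16/11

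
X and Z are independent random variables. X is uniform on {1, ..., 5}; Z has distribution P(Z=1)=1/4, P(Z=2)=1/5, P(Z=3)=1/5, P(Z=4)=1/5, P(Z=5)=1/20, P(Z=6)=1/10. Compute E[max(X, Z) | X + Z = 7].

P(X + Z = 7) = 3/20.
Summing max(X,Z)·P(x,y) over outcomes with X + Z = 7 gives 69/100.
E[max(X, Z) | X + Z = 7] = (69/100) / (3/20) = 23/5.

23/5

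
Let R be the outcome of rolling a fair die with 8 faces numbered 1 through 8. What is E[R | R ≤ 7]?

4

Given R ≤ 7, R is equally likely to be any of {1, 2, 3, 4, 5, 6, 7}.
E[R | R ≤ 7] = (1 + 2 + 3 + 4 + 5 + 6 + 7) / 7 = 4.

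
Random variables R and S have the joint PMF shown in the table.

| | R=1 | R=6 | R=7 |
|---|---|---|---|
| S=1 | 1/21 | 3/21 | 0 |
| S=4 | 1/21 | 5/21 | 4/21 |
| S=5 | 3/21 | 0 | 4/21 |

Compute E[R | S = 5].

31/7

P(S = 5) = 1/3.
Σ R·P over the event = 1·(3/21) + 7·(4/21) = 31/21.
E[R | S = 5] = (31/21) / (1/3) = 31/7.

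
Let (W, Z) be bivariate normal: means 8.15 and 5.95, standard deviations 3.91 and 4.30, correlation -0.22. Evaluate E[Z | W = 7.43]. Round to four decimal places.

6.1242

The regression of Z on W has slope ρ·σ_Z/σ_W and passes through (μ_W, μ_Z).
E[Z | W=7.43] = 5.95 + (-0.22)·(4.30/3.91)·(7.43 − (8.15)) = 5.95 + (-0.24194)·(-0.72) = 6.1242.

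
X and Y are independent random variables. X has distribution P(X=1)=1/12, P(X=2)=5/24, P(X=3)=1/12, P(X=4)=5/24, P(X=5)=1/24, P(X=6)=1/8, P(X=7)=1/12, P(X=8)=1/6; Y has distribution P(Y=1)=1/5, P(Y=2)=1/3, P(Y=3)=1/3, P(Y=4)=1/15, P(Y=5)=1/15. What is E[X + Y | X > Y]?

1914/245

P(X > Y) = 49/72.
Summing (X+Y)·P(x,y) over outcomes with X > Y gives 319/60.
E[X + Y | X > Y] = (319/60) / (49/72) = 1914/245.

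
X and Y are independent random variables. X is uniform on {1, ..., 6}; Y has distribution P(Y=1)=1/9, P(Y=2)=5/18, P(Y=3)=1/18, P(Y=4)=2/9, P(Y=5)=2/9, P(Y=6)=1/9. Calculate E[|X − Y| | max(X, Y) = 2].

P(max(X, Y) = 2) = 1/9.
Summing |X−Y|·P(x,y) over outcomes with max(X, Y) = 2 gives 7/108.
E[|X − Y| | max(X, Y) = 2] = (7/108) / (1/9) = 7/12.

7/12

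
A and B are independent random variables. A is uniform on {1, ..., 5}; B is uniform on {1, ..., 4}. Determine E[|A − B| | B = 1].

2

Outcomes with B = 1: (1,1), (2,1), (3,1), (4,1), (5,1), each with probability 1/20.
E[|A − B| | B = 1] = (0 + 1 + 2 + 3 + 4) / 5 = 2.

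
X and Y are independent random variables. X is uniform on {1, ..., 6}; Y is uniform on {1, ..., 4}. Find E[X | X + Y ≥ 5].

P(X + Y ≥ 5) = 3/4.
Summing X·P(x,y) over outcomes with X + Y ≥ 5 gives 37/12.
E[X | X + Y ≥ 5] = (37/12) / (3/4) = 37/9.

37/9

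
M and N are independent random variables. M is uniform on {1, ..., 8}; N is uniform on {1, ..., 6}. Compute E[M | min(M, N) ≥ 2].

5

P(min(M, N) ≥ 2) = 35/48.
Summing M·P(x,y) over outcomes with min(M, N) ≥ 2 gives 175/48.
E[M | min(M, N) ≥ 2] = (175/48) / (35/48) = 5.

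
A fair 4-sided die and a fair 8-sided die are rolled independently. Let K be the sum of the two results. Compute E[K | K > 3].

P(K > 3) = 29/32.
E[K | K > 3] = (27/4) / (29/32) = 216/29.

216/29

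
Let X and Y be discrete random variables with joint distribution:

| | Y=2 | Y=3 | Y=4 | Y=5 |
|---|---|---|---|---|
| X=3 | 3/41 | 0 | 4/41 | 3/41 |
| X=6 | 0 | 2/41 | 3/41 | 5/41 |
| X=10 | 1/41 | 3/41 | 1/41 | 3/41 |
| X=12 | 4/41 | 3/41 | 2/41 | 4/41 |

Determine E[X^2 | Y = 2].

P(Y = 2) = 8/41.
Summing X^2·P(X=x,Y=y) over the conditioning event gives 703/41.
E[X^2 | Y = 2] = (703/41) / (8/41) = 703/8.

703/8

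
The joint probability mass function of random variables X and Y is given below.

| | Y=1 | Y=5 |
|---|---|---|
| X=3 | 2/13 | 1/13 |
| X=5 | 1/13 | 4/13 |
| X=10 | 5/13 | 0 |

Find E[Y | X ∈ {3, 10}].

3/2

P(X ∈ {3, 10}) = 8/13.
Σ Y·P over the event = 1·(2/13) + 5·(1/13) + 1·(5/13) = 12/13.
E[Y | X ∈ {3, 10}] = (12/13) / (8/13) = 3/2.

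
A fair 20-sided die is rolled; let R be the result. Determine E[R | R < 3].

3/2

Given R < 3, R is equally likely to be any of {1, 2}.
E[R | R < 3] = (1 + 2) / 2 = 3/2.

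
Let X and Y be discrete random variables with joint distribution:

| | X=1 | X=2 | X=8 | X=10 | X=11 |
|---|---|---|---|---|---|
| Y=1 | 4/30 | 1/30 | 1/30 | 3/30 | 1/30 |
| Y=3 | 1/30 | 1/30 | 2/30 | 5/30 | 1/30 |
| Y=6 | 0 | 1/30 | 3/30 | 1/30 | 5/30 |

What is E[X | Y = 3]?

8

P(Y = 3) = 1/3.
Summing X·P(X=x,Y=y) over the conditioning event gives 8/3.
E[X | Y = 3] = (8/3) / (1/3) = 8.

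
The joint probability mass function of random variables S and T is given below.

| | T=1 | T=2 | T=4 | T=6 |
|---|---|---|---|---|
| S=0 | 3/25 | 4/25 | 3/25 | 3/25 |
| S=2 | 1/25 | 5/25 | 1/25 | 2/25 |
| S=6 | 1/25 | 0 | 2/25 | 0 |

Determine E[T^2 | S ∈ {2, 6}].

71/6

P(S ∈ {2, 6}) = 12/25.
Summing T^2·P(S=x,T=y) over the conditioning event gives 142/25.
E[T^2 | S ∈ {2, 6}] = (142/25) / (12/25) = 71/6.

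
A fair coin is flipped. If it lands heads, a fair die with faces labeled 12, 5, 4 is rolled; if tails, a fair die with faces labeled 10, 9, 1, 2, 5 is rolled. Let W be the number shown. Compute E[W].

E[W | heads] = (12+5+4)/3 = 7.
E[W | tails] = (10+9+1+2+5)/5 = 27/5.
E[W] = (1/2)·(7) + (1/2)·(27/5) = 31/5.

31/5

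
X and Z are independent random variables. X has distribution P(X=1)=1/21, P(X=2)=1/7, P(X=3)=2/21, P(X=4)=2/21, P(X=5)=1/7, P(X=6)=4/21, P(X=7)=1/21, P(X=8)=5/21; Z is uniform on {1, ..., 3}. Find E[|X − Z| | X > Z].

201/52

P(X > Z) = 52/63.
Summing |X−Z|·P(x,y) over outcomes with X > Z gives 67/21.
E[|X − Z| | X > Z] = (67/21) / (52/63) = 201/52.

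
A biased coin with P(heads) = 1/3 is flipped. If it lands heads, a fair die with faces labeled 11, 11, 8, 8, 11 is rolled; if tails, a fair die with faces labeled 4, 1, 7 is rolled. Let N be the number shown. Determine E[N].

E[N | heads] = (11+11+8+8+11)/5 = 49/5.
E[N | tails] = (4+1+7)/3 = 4.
E[N] = (1/3)·(49/5) + (2/3)·(4) = 89/15.

89/15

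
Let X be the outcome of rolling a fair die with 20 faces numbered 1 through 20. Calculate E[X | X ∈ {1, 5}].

P(X ∈ {1, 5}) = 1/10.
Σ over the event: 1·1/20 + 5·1/20 = 3/10.
E[X | X ∈ {1, 5}] = (3/10) / (1/10) = 3.

3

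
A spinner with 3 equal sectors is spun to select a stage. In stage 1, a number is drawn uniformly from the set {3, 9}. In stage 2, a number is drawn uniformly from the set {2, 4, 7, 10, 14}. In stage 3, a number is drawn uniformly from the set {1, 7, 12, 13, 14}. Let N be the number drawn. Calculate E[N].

E[N | stage 1] = (3+9)/2 = 6.
E[N | stage 2] = (2+4+7+10+14)/5 = 37/5.
E[N | stage 3] = (1+7+12+13+14)/5 = 47/5.
By the law of total expectation,
E[N] = (1/3)·(6) + (1/3)·(37/5) + (1/3)·(47/5) = 38/5.

38/5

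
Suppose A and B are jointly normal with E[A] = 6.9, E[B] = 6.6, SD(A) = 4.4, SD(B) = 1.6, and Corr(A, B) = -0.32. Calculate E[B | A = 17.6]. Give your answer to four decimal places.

E[B | A=x] = μ_B + ρ(σ_B/σ_A)(x − μ_A) for jointly normal variables.
E[B | A=17.6] = 6.6 + (-0.32)·(1.6/4.4)·(17.6 − (6.9)) = 6.6 + (-0.11636)·(10.7) = 5.3549.

5.3549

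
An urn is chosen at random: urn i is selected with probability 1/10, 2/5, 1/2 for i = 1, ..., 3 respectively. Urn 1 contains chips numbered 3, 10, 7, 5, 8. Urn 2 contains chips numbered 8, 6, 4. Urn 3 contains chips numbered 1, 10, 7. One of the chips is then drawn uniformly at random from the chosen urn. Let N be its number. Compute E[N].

303/50

E[N | urn 1] = (3+10+7+5+8)/5 = 33/5.
E[N | urn 2] = (8+6+4)/3 = 6.
E[N | urn 3] = (1+10+7)/3 = 6.
E[N] = (1/10)·(33/5) + (2/5)·(6) + (1/2)·(6) = 303/50.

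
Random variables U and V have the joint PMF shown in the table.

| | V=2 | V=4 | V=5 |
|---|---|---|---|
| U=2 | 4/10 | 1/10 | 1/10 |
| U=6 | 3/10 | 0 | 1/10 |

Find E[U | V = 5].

4

P(V = 5) = 1/5.
Σ U·P over the event = 2·(1/10) + 6·(1/10) = 4/5.
E[U | V = 5] = (4/5) / (1/5) = 4.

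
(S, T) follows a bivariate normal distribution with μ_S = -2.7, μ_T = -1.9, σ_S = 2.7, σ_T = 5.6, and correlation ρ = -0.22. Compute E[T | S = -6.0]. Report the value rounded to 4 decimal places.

-0.3942

E[T | S=x] = μ_T + ρ(σ_T/σ_S)(x − μ_S) for jointly normal variables.
E[T | S=-6.0] = -1.9 + (-0.22)·(5.6/2.7)·(-6.0 − (-2.7)) = -1.9 + (-0.4563)·(-3.3) = -0.3942.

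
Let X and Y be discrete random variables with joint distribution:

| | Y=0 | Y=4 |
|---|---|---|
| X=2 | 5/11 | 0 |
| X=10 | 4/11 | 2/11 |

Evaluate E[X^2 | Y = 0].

140/3

P(Y = 0) = 9/11.
Σ X^2·P over the event = 4·(5/11) + 100·(4/11) = 420/11.
E[X^2 | Y = 0] = (420/11) / (9/11) = 140/3.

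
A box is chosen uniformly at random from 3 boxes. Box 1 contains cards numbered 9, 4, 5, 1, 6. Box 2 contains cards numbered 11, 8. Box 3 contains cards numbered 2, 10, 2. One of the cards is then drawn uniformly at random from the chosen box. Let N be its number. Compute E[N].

E[N | box 1] = (9+4+5+1+6)/5 = 5.
E[N | box 2] = (11+8)/2 = 19/2.
E[N | box 3] = (2+10+2)/3 = 14/3.
E[N] = (1/3)·(5) + (1/3)·(19/2) + (1/3)·(14/3) = 115/18.

115/18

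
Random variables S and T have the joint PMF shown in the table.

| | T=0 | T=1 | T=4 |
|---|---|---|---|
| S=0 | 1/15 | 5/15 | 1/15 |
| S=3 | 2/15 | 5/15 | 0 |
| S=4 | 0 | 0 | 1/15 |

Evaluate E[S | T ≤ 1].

21/13

P(T ≤ 1) = 13/15.
Σ S·P over the event = 0·(1/15) + 0·(5/15) + 3·(2/15) + 3·(5/15) = 7/5.
E[S | T ≤ 1] = (7/5) / (13/15) = 21/13.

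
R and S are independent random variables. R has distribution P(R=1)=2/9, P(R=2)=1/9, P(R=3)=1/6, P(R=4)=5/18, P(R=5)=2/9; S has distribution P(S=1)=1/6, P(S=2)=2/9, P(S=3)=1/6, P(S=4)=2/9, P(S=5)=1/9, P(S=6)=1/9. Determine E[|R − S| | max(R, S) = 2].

P(max(R, S) = 2) = 5/54.
Summing |R−S|·P(x,y) over outcomes with max(R, S) = 2 gives 11/162.
E[|R − S| | max(R, S) = 2] = (11/162) / (5/54) = 11/15.

11/15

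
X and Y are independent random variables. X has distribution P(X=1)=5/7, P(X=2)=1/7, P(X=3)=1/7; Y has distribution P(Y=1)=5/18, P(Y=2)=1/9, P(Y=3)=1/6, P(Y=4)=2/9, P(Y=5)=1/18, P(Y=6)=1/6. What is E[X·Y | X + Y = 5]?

22/5

P(X + Y = 5) = 25/126.
Summing XY·P(x,y) over outcomes with X + Y = 5 gives 55/63.
E[X·Y | X + Y = 5] = (55/63) / (25/126) = 22/5.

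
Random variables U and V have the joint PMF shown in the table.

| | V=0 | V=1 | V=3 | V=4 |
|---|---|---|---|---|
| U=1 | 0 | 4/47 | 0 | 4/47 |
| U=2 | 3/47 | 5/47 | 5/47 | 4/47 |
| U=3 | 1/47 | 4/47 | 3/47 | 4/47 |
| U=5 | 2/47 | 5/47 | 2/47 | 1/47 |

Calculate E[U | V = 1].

17/6

P(V = 1) = 18/47.
Σ U·P over the event = 1·(4/47) + 2·(5/47) + 3·(4/47) + 5·(5/47) = 51/47.
E[U | V = 1] = (51/47) / (18/47) = 17/6.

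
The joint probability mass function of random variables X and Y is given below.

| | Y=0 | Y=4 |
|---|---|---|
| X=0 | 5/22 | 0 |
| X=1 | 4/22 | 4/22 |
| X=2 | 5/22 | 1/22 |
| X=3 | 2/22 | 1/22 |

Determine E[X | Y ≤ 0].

5/4

P(Y ≤ 0) = 8/11.
Σ X·P over the event = 0·(5/22) + 1·(4/22) + 2·(5/22) + 3·(2/22) = 10/11.
E[X | Y ≤ 0] = (10/11) / (8/11) = 5/4.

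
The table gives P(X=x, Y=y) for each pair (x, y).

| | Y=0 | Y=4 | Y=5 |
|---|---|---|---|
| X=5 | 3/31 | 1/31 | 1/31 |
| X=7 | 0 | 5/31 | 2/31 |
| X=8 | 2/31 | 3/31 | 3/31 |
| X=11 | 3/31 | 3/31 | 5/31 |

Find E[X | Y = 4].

P(Y = 4) = 12/31.
Summing X·P(X=x,Y=y) over the conditioning event gives 97/31.
E[X | Y = 4] = (97/31) / (12/31) = 97/12.

97/12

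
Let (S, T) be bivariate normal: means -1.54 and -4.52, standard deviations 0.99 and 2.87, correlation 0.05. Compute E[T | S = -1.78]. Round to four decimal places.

-4.5548

The regression of T on S has slope ρ·σ_T/σ_S and passes through (μ_S, μ_T).
E[T | S=-1.78] = -4.52 + (0.05)·(2.87/0.99)·(-1.78 − (-1.54)) = -4.52 + (0.14495)·(-0.24) = -4.5548.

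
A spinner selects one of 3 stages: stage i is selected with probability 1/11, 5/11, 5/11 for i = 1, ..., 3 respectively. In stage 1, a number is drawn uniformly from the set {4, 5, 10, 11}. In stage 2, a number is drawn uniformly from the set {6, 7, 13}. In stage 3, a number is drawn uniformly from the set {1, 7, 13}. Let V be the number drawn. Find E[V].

515/66

E[V | stage 1] = (4+5+10+11)/4 = 15/2.
E[V | stage 2] = (6+7+13)/3 = 26/3.
E[V | stage 3] = (1+7+13)/3 = 7.
By the law of total expectation,
E[V] = (1/11)·(15/2) + (5/11)·(26/3) + (5/11)·(7) = 515/66.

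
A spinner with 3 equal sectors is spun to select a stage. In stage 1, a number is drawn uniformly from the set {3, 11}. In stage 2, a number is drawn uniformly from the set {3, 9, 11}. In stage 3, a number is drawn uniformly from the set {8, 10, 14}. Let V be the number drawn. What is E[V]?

76/9

E[V | stage 1] = (3+11)/2 = 7.
E[V | stage 2] = (3+9+11)/3 = 23/3.
E[V | stage 3] = (8+10+14)/3 = 32/3.
By the law of total expectation,
E[V] = (1/3)·(7) + (1/3)·(23/3) + (1/3)·(32/3) = 76/9.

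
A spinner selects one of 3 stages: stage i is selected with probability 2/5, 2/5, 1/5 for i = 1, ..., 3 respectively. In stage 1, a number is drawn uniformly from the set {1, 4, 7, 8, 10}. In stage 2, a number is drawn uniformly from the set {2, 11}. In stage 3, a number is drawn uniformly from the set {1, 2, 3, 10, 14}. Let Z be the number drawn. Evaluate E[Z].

31/5

E[Z | stage 1] = (1+4+7+8+10)/5 = 6.
E[Z | stage 2] = (2+11)/2 = 13/2.
E[Z | stage 3] = (1+2+3+10+14)/5 = 6.
By the law of total expectation,
E[Z] = (2/5)·(6) + (2/5)·(13/2) + (1/5)·(6) = 31/5.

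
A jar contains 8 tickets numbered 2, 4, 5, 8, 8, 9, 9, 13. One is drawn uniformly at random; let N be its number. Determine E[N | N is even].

P(N is even) = 1/2.
Σ over the event: 2·1/8 + 4·1/8 + 8·1/4 = 11/4.
E[N | N is even] = (11/4) / (1/2) = 11/2.

11/2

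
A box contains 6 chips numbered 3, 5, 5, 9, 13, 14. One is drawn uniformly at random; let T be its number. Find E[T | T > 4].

P(T > 4) = 5/6.
Σ over the event: 5·1/3 + 9·1/6 + 13·1/6 + 14·1/6 = 23/3.
E[T | T > 4] = (23/3) / (5/6) = 46/5.

46/5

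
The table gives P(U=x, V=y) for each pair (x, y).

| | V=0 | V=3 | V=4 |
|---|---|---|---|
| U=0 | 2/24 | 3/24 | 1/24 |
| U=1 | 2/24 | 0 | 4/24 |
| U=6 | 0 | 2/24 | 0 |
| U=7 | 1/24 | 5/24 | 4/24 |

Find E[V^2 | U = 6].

9

P(U = 6) = 1/12.
Σ V^2·P over the event = 9·(2/24) = 3/4.
E[V^2 | U = 6] = (3/4) / (1/12) = 9.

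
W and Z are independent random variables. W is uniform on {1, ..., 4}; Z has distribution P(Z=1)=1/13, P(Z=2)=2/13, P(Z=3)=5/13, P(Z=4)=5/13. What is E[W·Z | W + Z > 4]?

367/40

P(W + Z > 4) = 10/13.
Summing WZ·P(x,y) over outcomes with W + Z > 4 gives 367/52.
E[W·Z | W + Z > 4] = (367/52) / (10/13) = 367/40.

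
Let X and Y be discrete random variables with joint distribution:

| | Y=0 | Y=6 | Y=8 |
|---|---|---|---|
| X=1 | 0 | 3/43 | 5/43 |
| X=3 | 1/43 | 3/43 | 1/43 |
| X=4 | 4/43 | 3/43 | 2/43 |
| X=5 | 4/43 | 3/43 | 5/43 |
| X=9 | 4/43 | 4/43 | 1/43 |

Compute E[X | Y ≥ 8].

25/7

P(Y ≥ 8) = 14/43.
Σ X·P over the event = 1·(5/43) + 3·(1/43) + 4·(2/43) + 5·(5/43) + 9·(1/43) = 50/43.
E[X | Y ≥ 8] = (50/43) / (14/43) = 25/7.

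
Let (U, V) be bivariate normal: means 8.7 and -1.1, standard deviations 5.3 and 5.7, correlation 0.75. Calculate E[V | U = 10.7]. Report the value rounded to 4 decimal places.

The regression of V on U has slope ρ·σ_V/σ_U and passes through (μ_U, μ_V).
E[V | U=10.7] = -1.1 + (0.75)·(5.7/5.3)·(10.7 − (8.7)) = -1.1 + (0.8066)·(2) = 0.5132.

0.5132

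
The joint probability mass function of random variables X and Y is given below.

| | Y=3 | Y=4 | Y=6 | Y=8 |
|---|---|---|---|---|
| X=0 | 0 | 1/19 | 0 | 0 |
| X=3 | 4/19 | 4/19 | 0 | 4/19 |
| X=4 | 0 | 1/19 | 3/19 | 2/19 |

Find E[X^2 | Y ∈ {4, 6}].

100/9

P(Y ∈ {4, 6}) = 9/19.
Summing X^2·P(X=x,Y=y) over the conditioning event gives 100/19.
E[X^2 | Y ∈ {4, 6}] = (100/19) / (9/19) = 100/9.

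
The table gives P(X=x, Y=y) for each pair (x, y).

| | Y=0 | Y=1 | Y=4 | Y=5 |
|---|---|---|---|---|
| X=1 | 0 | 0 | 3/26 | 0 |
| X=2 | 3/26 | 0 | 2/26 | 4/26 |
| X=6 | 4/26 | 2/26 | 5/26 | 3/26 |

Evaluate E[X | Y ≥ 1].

75/19

P(Y ≥ 1) = 19/26.
Σ X·P over the event = 1·(3/26) + 2·(2/26) + 2·(4/26) + 6·(2/26) + 6·(5/26) + 6·(3/26) = 75/26.
E[X | Y ≥ 1] = (75/26) / (19/26) = 75/19.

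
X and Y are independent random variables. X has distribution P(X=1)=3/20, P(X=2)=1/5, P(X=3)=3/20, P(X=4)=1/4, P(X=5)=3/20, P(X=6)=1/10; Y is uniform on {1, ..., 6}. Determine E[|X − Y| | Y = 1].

P(Y = 1) = 1/6.
Summing |X−Y|·P(x,y) over outcomes with Y = 1 gives 47/120.
E[|X − Y| | Y = 1] = (47/120) / (1/6) = 47/20.

47/20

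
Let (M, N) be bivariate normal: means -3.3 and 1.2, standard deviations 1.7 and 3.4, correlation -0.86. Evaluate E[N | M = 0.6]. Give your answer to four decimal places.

-5.5080

E[N | M=x] = μ_N + ρ(σ_N/σ_M)(x − μ_M) for jointly normal variables.
E[N | M=0.6] = 1.2 + (-0.86)·(3.4/1.7)·(0.6 − (-3.3)) = 1.2 + (-1.72)·(3.9) = -5.5080.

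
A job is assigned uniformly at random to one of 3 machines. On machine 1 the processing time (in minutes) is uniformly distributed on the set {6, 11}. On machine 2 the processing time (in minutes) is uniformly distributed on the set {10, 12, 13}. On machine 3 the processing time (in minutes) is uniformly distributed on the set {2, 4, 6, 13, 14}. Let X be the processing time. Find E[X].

839/90

E[X | machine 1] = (6+11)/2 = 17/2.
E[X | machine 2] = (10+12+13)/3 = 35/3.
E[X | machine 3] = (2+4+6+13+14)/5 = 39/5.
E[X] = (1/3)·(17/2) + (1/3)·(35/3) + (1/3)·(39/5) = 839/90.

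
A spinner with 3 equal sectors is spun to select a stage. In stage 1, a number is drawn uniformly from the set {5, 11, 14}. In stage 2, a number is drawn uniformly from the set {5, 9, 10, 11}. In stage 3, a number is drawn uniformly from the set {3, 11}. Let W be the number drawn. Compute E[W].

103/12

E[W | stage 1] = (5+11+14)/3 = 10.
E[W | stage 2] = (5+9+10+11)/4 = 35/4.
E[W | stage 3] = (3+11)/2 = 7.
By the law of total expectation,
E[W] = (1/3)·(10) + (1/3)·(35/4) + (1/3)·(7) = 103/12.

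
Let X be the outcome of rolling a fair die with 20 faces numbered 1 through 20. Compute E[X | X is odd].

Given X is odd, X is equally likely to be any of {1, 3, 5, 7, 9, 11, 13, 15, 17, 19}.
E[X | X is odd] = (1 + 3 + 5 + 7 + 9 + 11 + 13 + 15 + 17 + 19) / 10 = 10.

10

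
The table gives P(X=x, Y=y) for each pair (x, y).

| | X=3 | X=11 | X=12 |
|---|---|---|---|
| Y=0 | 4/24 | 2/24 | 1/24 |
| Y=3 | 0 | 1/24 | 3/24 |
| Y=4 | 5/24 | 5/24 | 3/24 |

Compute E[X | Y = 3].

P(Y = 3) = 1/6.
Σ X·P over the event = 11·(1/24) + 12·(3/24) = 47/24.
E[X | Y = 3] = (47/24) / (1/6) = 47/4.

47/4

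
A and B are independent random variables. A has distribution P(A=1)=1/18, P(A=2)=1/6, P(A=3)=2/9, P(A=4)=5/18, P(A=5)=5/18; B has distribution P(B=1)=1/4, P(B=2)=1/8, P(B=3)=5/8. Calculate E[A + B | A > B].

P(A > B) = 49/72.
Summing (A+B)·P(x,y) over outcomes with A > B gives 155/36.
E[A + B | A > B] = (155/36) / (49/72) = 310/49.

310/49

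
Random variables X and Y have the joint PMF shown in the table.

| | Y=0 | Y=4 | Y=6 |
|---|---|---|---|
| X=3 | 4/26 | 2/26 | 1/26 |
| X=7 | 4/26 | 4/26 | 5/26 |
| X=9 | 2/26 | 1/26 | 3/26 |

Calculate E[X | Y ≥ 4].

27/4

P(Y ≥ 4) = 8/13.
Σ X·P over the event = 3·(2/26) + 3·(1/26) + 7·(4/26) + 7·(5/26) + 9·(1/26) + 9·(3/26) = 54/13.
E[X | Y ≥ 4] = (54/13) / (8/13) = 27/4.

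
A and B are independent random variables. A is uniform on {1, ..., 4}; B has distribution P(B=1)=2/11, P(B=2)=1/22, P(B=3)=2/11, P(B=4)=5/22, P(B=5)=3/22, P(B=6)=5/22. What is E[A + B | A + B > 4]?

493/70

P(A + B > 4) = 35/44.
Summing (A+B)·P(x,y) over outcomes with A + B > 4 gives 493/88.
E[A + B | A + B > 4] = (493/88) / (35/44) = 493/70.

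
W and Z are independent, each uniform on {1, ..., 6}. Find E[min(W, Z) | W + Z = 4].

4/3

Outcomes with W + Z = 4: (1,3), (2,2), (3,1), each with probability 1/36.
E[min(W, Z) | W + Z = 4] = (1 + 2 + 1) / 3 = 4/3.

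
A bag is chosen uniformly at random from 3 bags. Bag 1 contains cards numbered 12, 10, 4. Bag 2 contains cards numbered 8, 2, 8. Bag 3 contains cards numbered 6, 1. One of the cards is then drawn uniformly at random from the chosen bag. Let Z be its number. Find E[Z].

109/18

E[Z | bag 1] = (12+10+4)/3 = 26/3.
E[Z | bag 2] = (8+2+8)/3 = 6.
E[Z | bag 3] = (6+1)/2 = 7/2.
E[Z] = (1/3)·(26/3) + (1/3)·(6) + (1/3)·(7/2) = 109/18.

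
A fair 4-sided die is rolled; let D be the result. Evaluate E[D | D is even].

Given D is even, D is equally likely to be any of {2, 4}.
E[D | D is even] = (2 + 4) / 2 = 3.

3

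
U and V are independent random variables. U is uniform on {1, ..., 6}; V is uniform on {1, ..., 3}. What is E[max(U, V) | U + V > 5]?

Outcomes with U + V > 5: (3,3), (4,2), (4,3), (5,1), (5,2), (5,3), (6,1), (6,2), (6,3), each with probability 1/18.
E[max(U, V) | U + V > 5] = (3 + 4 + 4 + 5 + 5 + 5 + 6 + 6 + 6) / 9 = 44/9.

44/9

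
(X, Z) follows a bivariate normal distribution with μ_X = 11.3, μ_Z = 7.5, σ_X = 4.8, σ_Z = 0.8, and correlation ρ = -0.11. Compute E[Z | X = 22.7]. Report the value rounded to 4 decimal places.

7.2910

E[Z | X=x] = μ_Z + ρ(σ_Z/σ_X)(x − μ_X) for jointly normal variables.
E[Z | X=22.7] = 7.5 + (-0.11)·(0.8/4.8)·(22.7 − (11.3)) = 7.5 + (-0.018333)·(11.4) = 7.2910.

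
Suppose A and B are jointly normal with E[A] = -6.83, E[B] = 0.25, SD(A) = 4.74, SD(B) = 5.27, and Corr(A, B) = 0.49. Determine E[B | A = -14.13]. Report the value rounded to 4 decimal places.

-3.7270

The regression of B on A has slope ρ·σ_B/σ_A and passes through (μ_A, μ_B).
E[B | A=-14.13] = 0.25 + (0.49)·(5.27/4.74)·(-14.13 − (-6.83)) = 0.25 + (0.54479)·(-7.3) = -3.7270.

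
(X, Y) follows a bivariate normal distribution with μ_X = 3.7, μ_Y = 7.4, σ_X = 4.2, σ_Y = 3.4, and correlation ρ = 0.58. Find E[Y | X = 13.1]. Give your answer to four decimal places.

The regression of Y on X has slope ρ·σ_Y/σ_X and passes through (μ_X, μ_Y).
E[Y | X=13.1] = 7.4 + (0.58)·(3.4/4.2)·(13.1 − (3.7)) = 7.4 + (0.46952)·(9.4) = 11.8135.

11.8135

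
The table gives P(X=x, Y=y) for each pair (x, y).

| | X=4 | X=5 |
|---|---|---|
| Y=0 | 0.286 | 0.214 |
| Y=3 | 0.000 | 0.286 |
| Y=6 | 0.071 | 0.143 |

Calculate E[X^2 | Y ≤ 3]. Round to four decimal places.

21.7252

P(Y ≤ 3) = 0.786.
Σ X^2·P over the event = 16·(0.286) + 25·(0.214) + 25·(0.286) = 17.076.
E[X^2 | Y ≤ 3] = (17.076) / (0.786) = 21.7252.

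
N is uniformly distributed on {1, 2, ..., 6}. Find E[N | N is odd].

3

Given N is odd, N is equally likely to be any of {1, 3, 5}.
E[N | N is odd] = (1 + 3 + 5) / 3 = 3.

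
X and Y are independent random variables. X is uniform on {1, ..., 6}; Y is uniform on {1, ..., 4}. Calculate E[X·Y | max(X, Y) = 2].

8/3

Outcomes with max(X, Y) = 2: (1,2), (2,1), (2,2), each with probability 1/24.
E[X·Y | max(X, Y) = 2] = (2 + 2 + 4) / 3 = 8/3.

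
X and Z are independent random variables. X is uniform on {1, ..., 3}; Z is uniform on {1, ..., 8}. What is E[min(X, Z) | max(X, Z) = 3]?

9/5

Outcomes with max(X, Z) = 3: (1,3), (2,3), (3,1), (3,2), (3,3), each with probability 1/24.
E[min(X, Z) | max(X, Z) = 3] = (1 + 2 + 1 + 2 + 3) / 5 = 9/5.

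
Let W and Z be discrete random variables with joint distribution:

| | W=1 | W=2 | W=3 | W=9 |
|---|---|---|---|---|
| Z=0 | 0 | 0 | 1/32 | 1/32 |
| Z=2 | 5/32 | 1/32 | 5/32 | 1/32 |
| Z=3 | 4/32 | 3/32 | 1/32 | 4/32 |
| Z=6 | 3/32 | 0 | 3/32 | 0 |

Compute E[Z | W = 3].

P(W = 3) = 5/16.
Σ Z·P over the event = 0·(1/32) + 2·(5/32) + 3·(1/32) + 6·(3/32) = 31/32.
E[Z | W = 3] = (31/32) / (5/16) = 31/10.

31/10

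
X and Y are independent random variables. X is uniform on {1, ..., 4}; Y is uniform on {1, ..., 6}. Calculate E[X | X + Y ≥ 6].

P(X + Y ≥ 6) = 7/12.
Summing X·P(x,y) over outcomes with X + Y ≥ 6 gives 5/3.
E[X | X + Y ≥ 6] = (5/3) / (7/12) = 20/7.

20/7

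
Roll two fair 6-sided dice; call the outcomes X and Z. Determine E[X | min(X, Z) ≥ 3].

9/2

P(min(X, Z) ≥ 3) = 4/9.
Summing X·P(x,y) over outcomes with min(X, Z) ≥ 3 gives 2.
E[X | min(X, Z) ≥ 3] = (2) / (4/9) = 9/2.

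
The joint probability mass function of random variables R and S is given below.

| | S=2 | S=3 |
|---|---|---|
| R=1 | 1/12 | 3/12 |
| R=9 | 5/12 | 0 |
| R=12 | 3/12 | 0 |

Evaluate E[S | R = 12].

P(R = 12) = 1/4.
Summing S·P(R=x,S=y) over the conditioning event gives 1/2.
E[S | R = 12] = (1/2) / (1/4) = 2.

2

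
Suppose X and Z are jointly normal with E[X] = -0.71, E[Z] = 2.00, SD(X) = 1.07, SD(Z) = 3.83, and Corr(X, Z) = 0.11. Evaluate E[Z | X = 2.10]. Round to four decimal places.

For a bivariate normal, E[Z | X=x] = μ_Z + ρ·(σ_Z/σ_X)·(x − μ_X).
E[Z | X=2.10] = 2.00 + (0.11)·(3.83/1.07)·(2.10 − (-0.71)) = 2.00 + (0.39374)·(2.81) = 3.1064.

3.1064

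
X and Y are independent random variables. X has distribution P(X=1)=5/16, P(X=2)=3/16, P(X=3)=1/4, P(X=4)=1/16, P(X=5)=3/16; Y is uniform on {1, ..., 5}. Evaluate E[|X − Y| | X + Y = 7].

23/11

P(X + Y = 7) = 11/80.
Summing |X−Y|·P(x,y) over outcomes with X + Y = 7 gives 23/80.
E[|X − Y| | X + Y = 7] = (23/80) / (11/80) = 23/11.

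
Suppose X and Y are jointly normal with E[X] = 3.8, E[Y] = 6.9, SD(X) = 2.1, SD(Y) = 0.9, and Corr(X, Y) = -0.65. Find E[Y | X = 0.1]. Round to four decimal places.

7.9307

For a bivariate normal, E[Y | X=x] = μ_Y + ρ·(σ_Y/σ_X)·(x − μ_X).
E[Y | X=0.1] = 6.9 + (-0.65)·(0.9/2.1)·(0.1 − (3.8)) = 6.9 + (-0.27857)·(-3.7) = 7.9307.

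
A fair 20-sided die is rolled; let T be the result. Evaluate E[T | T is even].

11

Given T is even, T is equally likely to be any of {2, 4, 6, 8, 10, 12, 14, 16, 18, 20}.
E[T | T is even] = (2 + 4 + 6 + 8 + 10 + 12 + 14 + 16 + 18 + 20) / 10 = 11.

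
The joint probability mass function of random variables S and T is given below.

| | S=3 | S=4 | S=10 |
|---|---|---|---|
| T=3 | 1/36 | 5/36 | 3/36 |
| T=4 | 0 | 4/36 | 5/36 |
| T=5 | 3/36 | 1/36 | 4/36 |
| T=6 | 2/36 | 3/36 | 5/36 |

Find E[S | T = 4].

22/3

P(T = 4) = 1/4.
Σ S·P over the event = 4·(4/36) + 10·(5/36) = 11/6.
E[S | T = 4] = (11/6) / (1/4) = 22/3.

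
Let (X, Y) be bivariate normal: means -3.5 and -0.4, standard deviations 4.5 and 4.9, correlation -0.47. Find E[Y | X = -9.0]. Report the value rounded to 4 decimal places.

2.4148

E[Y | X=x] = μ_Y + ρ(σ_Y/σ_X)(x − μ_X) for jointly normal variables.
E[Y | X=-9.0] = -0.4 + (-0.47)·(4.9/4.5)·(-9.0 − (-3.5)) = -0.4 + (-0.51178)·(-5.5) = 2.4148.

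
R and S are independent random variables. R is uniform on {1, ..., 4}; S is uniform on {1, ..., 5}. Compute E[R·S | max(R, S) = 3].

27/5

P(max(R, S) = 3) = 1/4.
Summing RS·P(x,y) over outcomes with max(R, S) = 3 gives 27/20.
E[R·S | max(R, S) = 3] = (27/20) / (1/4) = 27/5.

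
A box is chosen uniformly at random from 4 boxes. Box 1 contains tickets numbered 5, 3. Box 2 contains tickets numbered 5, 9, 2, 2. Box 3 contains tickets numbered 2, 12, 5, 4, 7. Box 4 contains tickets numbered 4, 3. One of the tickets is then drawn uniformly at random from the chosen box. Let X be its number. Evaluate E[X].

9/2

E[X | box 1] = (5+3)/2 = 4.
E[X | box 2] = (5+9+2+2)/4 = 9/2.
E[X | box 3] = (2+12+5+4+7)/5 = 6.
E[X | box 4] = (4+3)/2 = 7/2.
E[X] = (1/4)·(4) + (1/4)·(9/2) + (1/4)·(6) + (1/4)·(7/2) = 9/2.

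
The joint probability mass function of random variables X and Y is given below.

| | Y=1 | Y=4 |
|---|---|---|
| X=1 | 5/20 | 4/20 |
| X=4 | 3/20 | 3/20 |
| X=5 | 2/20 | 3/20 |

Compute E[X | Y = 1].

P(Y = 1) = 1/2.
Σ X·P over the event = 1·(5/20) + 4·(3/20) + 5·(2/20) = 27/20.
E[X | Y = 1] = (27/20) / (1/2) = 27/10.

27/10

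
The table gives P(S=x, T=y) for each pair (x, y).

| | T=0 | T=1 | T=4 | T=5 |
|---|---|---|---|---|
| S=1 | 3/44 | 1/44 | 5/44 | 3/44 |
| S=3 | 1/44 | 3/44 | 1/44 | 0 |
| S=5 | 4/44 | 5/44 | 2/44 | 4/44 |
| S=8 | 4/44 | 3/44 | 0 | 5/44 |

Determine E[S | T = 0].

P(T = 0) = 3/11.
Σ S·P over the event = 1·(3/44) + 3·(1/44) + 5·(4/44) + 8·(4/44) = 29/22.
E[S | T = 0] = (29/22) / (3/11) = 29/6.

29/6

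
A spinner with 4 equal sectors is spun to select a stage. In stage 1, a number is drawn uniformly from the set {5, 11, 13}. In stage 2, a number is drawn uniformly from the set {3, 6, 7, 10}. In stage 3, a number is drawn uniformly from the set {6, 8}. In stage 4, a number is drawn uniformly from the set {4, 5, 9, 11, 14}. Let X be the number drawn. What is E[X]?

E[X | stage 1] = (5+11+13)/3 = 29/3.
E[X | stage 2] = (3+6+7+10)/4 = 13/2.
E[X | stage 3] = (6+8)/2 = 7.
E[X | stage 4] = (4+5+9+11+14)/5 = 43/5.
E[X] = (1/4)·(29/3) + (1/4)·(13/2) + (1/4)·(7) + (1/4)·(43/5) = 953/120.

953/120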